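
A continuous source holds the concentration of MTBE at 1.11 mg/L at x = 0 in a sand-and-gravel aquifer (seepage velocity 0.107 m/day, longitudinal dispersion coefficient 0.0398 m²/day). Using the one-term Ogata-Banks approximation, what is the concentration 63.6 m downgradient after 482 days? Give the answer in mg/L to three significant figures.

For a continuous step input, C/C₀ ≈ ½·erfc((x−vt)/(2√(Dt))).
vt = 0.107 × 482 = 51.574 m and 2√(Dt) = 2√(0.0398 × 482) = 8.760 m.
Argument (x−vt)/(2√(Dt)) = (63.6 − 51.574)/8.760 = 1.373; ½·erfc(1.373) = 0.02609.
C = 1.11 × 0.02609 = 0.0290 mg/L.

0.0290 mg/L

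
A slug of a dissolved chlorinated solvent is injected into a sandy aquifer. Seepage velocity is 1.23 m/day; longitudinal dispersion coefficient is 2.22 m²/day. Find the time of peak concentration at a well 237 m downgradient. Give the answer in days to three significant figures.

191 days

For the 1D instantaneous-source solution, setting ∂C/∂t = 0 at fixed x gives v²t² + 2Dt − x² = 0, so t = (√(D² + v²x²) − D)/v².
√(D² + v²x²) = √(2.22² + 1.23² × 237²) = 291.5; v² = 1.5129.
t = (291.5 − 2.22)/1.5129 = 191 days (vs. the pure-advection estimate x/v = 193 d).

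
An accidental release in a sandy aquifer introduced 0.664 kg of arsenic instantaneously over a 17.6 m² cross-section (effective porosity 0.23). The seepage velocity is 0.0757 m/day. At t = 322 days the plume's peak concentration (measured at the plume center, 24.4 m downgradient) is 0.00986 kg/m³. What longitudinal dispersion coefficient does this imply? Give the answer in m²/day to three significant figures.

0.0684 m²/day

At the plume center C_max = M/(n_e·A·√(4πDt)), so D = M²/(4πt·(n_e·A·C_max)²).
n_e·A·C_max = 0.23 × 17.6 × 0.00986 = 0.03991 kg/m.
D = 0.664²/(4π × 322 × 0.03991²) = 0.0684 m²/day.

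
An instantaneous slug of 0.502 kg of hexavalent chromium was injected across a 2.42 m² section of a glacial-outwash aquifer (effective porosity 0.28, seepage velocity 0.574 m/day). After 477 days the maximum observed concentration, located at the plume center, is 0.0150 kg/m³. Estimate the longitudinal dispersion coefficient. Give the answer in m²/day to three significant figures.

0.407 m²/day

At the plume center C_max = M/(n_e·A·√(4πDt)), so D = M²/(4πt·(n_e·A·C_max)²).
n_e·A·C_max = 0.28 × 2.42 × 0.0150 = 0.01016 kg/m.
D = 0.502²/(4π × 477 × 0.01016²) = 0.407 m²/day.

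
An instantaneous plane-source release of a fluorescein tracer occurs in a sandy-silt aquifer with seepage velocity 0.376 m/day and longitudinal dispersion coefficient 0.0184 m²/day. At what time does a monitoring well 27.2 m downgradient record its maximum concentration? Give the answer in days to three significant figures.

72.2 days

For the 1D instantaneous-source solution, setting ∂C/∂t = 0 at fixed x gives v²t² + 2Dt − x² = 0, so t = (√(D² + v²x²) − D)/v².
√(D² + v²x²) = √(0.0184² + 0.376² × 27.2²) = 10.23; v² = 0.141376.
t = (10.23 − 0.0184)/0.141376 = 72.2 days (vs. the pure-advection estimate x/v = 72.3 d).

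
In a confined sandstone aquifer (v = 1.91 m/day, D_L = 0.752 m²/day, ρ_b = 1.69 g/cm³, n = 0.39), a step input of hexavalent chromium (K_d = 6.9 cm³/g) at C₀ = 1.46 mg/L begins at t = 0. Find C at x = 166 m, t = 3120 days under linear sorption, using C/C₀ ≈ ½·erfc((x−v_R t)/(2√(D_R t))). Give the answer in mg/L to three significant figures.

Retardation factor R = 1 + ρ_b·K_d/n = 1 + 1.69 × 6.9/0.39 = 30.90.
Sorption retards both mechanisms: v_R = v/R = 0.06181 m/day, D_R = D/R = 0.02434 m²/day.
v_R·t = 0.06181 × 3120 = 192.8472 m; 2√(D_R t) = 17.43 m; argument = (166 − 192.8472)/17.43 = -1.540.
C = C₀ × ½·erfc(-1.540) = 1.46 × 0.9853 = 1.44 mg/L.

1.44 mg/L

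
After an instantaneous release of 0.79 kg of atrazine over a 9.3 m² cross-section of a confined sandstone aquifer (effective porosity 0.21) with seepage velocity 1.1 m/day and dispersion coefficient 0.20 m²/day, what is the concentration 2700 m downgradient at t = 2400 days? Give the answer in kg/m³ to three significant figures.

0.000799 kg/m³

For an instantaneous plane source, C(x,t) = M/(n_e·A·√(4πDt)) · exp(−(x−vt)²/(4Dt)), with n_e·A the pore (flow) area.
Plume center vt = 1.1 × 2400 = 2640 m, so the well at 2700 m is 60 m downgradient of the peak.
√(4πDt) = 77.67 m, giving peak height M/(n_e·A·√(4πDt)) = 0.79/(0.21 × 9.3 × 77.67) = 0.005208 kg/m³.
(x−vt)²/(4Dt) = (60)²/(4 × 0.20 × 2400) = 1.875; exp(−1.875) = 0.1534.
C = 0.005208 × 0.1534 = 0.000799 kg/m³.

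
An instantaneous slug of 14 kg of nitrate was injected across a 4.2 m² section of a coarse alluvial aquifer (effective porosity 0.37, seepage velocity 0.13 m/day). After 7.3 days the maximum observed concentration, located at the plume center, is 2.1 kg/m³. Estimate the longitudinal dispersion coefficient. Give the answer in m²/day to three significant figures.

0.201 m²/day

At the plume center C_max = M/(n_e·A·√(4πDt)), so D = M²/(4πt·(n_e·A·C_max)²).
n_e·A·C_max = 0.37 × 4.2 × 2.1 = 3.263 kg/m.
D = 14²/(4π × 7.3 × 3.263²) = 0.201 m²/day.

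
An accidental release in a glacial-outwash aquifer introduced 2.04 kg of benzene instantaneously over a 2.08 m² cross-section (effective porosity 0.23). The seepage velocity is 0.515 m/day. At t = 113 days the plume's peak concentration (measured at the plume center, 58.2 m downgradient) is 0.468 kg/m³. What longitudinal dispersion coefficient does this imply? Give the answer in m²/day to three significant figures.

At the plume center C_max = M/(n_e·A·√(4πDt)), so D = M²/(4πt·(n_e·A·C_max)²).
n_e·A·C_max = 0.23 × 2.08 × 0.468 = 0.2239 kg/m.
D = 2.04²/(4π × 113 × 0.2239²) = 0.0585 m²/day.

0.0585 m²/day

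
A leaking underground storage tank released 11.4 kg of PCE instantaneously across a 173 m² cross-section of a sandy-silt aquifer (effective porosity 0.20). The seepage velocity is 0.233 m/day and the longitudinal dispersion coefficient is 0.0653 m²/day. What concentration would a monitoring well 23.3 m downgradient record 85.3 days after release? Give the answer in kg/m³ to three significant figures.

0.0233 kg/m³

For an instantaneous plane source, C(x,t) = M/(n_e·A·√(4πDt)) · exp(−(x−vt)²/(4Dt)), with n_e·A the pore (flow) area.
Plume center vt = 0.233 × 85.3 = 19.8749 m, so the well at 23.3 m is 3.4251 m downgradient of the peak.
√(4πDt) = 8.366 m, giving peak height M/(n_e·A·√(4πDt)) = 11.4/(0.20 × 173 × 8.366) = 0.03938 kg/m³.
(x−vt)²/(4Dt) = (3.4251)²/(4 × 0.0653 × 85.3) = 0.5265; exp(−0.5265) = 0.5907.
C = 0.03938 × 0.5907 = 0.0233 kg/m³.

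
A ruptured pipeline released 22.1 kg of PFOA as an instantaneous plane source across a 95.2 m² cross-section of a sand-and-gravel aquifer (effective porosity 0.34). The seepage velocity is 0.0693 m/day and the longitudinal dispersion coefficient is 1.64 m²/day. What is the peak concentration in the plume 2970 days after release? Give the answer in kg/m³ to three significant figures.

0.00276 kg/m³

The peak of an instantaneous 1D plume sits at x = vt; there the Gaussian factor is 1 and C_max = M/(n_e·A·√(4πDt)), where n_e·A is the pore area the mass is dissolved in.
√(4πDt) = √(4π × 1.64 × 2970) = 247.4 m, so C_max = 22.1/(0.34 × 95.2 × 247.4) = 0.00276 kg/m³.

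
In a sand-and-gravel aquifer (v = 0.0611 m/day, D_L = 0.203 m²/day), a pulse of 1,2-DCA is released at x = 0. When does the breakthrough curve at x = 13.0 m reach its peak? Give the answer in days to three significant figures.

For the 1D instantaneous-source solution, setting ∂C/∂t = 0 at fixed x gives v²t² + 2Dt − x² = 0, so t = (√(D² + v²x²) − D)/v².
√(D² + v²x²) = √(0.203² + 0.0611² × 13.0²) = 0.8198; v² = 0.00373321.
t = (0.8198 − 0.203)/0.00373321 = 165 days (vs. the pure-advection estimate x/v = 213 d).

165 days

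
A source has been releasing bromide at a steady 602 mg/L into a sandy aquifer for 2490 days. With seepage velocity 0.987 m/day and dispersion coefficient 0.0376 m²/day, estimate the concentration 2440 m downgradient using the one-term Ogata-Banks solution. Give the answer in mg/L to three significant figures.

For a continuous step input, C/C₀ ≈ ½·erfc((x−vt)/(2√(Dt))).
vt = 0.987 × 2490 = 2457.63 m and 2√(Dt) = 2√(0.0376 × 2490) = 19.35 m.
Argument (x−vt)/(2√(Dt)) = (2440 − 2457.63)/19.35 = -0.9111; ½·erfc(-0.9111) = 0.9012.
C = 602 × 0.9012 = 543 mg/L.

543 mg/L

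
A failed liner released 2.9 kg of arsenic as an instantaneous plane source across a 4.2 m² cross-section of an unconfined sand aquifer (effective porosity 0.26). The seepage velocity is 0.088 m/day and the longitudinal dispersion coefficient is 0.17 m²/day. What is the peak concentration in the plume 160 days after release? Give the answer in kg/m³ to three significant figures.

The peak of an instantaneous 1D plume sits at x = vt; there the Gaussian factor is 1 and C_max = M/(n_e·A·√(4πDt)), where n_e·A is the pore area the mass is dissolved in.
√(4πDt) = √(4π × 0.17 × 160) = 18.49 m, so C_max = 2.9/(0.26 × 4.2 × 18.49) = 0.144 kg/m³.

0.144 kg/m³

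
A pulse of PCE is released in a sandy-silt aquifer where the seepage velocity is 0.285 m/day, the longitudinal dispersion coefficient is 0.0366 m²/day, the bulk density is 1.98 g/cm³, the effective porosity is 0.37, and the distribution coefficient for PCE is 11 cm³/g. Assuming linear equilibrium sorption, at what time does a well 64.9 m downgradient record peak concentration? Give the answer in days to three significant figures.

13600 days

Retardation factor R = 1 + ρ_b·K_d/n = 1 + 1.98 × 11/0.37 = 59.86.
Sorption retards both mechanisms: v_R = v/R = 0.004761 m/day, D_R = D/R = 0.0006114 m²/day.
Peak time from v_R²t² + 2D_R t − x² = 0: t = (√(D_R² + v_R²x²) − D_R)/v_R².
√(D_R² + v_R²x²) = √(0.0006114² + 0.004761² × 64.9²) = 0.3090; v_R² = 2.267e-05.
t = (0.3090 − 0.0006114)/2.267e-05 = 13600 days.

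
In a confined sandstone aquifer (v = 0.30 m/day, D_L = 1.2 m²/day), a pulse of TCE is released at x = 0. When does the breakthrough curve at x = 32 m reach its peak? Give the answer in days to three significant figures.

94.2 days

For the 1D instantaneous-source solution, setting ∂C/∂t = 0 at fixed x gives v²t² + 2Dt − x² = 0, so t = (√(D² + v²x²) − D)/v².
√(D² + v²x²) = √(1.2² + 0.30² × 32²) = 9.675; v² = 0.09.
t = (9.675 − 1.2)/0.09 = 94.2 days (vs. the pure-advection estimate x/v = 107 d).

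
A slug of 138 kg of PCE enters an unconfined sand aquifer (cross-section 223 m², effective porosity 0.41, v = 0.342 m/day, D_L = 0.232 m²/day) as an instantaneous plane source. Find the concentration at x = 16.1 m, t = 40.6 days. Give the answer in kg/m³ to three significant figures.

0.122 kg/m³

For an instantaneous plane source, C(x,t) = M/(n_e·A·√(4πDt)) · exp(−(x−vt)²/(4Dt)), with n_e·A the pore (flow) area.
Plume center vt = 0.342 × 40.6 = 13.8852 m, so the well at 16.1 m is 2.2148 m downgradient of the peak.
√(4πDt) = 10.88 m, giving peak height M/(n_e·A·√(4πDt)) = 138/(0.41 × 223 × 10.88) = 0.1387 kg/m³.
(x−vt)²/(4Dt) = (2.2148)²/(4 × 0.232 × 40.6) = 0.1302; exp(−0.1302) = 0.8779.
C = 0.1387 × 0.8779 = 0.122 kg/m³.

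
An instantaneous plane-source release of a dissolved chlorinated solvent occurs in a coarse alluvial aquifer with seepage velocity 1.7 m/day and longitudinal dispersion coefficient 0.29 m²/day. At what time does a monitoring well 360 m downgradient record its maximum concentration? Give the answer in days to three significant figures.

212 days

For the 1D instantaneous-source solution, setting ∂C/∂t = 0 at fixed x gives v²t² + 2Dt − x² = 0, so t = (√(D² + v²x²) − D)/v².
√(D² + v²x²) = √(0.29² + 1.7² × 360²) = 612.0; v² = 2.89.
t = (612.0 − 0.29)/2.89 = 212 days (vs. the pure-advection estimate x/v = 212 d).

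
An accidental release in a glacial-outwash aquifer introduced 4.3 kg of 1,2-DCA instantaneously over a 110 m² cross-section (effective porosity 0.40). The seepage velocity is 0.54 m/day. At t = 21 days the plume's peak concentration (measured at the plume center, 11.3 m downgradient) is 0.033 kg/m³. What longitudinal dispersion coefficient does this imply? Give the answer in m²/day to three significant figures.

0.0332 m²/day

At the plume center C_max = M/(n_e·A·√(4πDt)), so D = M²/(4πt·(n_e·A·C_max)²).
n_e·A·C_max = 0.40 × 110 × 0.033 = 1.452 kg/m.
D = 4.3²/(4π × 21 × 1.452²) = 0.0332 m²/day.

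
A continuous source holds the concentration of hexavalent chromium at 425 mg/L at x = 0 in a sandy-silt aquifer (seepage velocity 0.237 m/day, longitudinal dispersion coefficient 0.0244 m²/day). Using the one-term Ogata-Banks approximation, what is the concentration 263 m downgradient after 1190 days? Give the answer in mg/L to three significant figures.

For a continuous step input, C/C₀ ≈ ½·erfc((x−vt)/(2√(Dt))).
vt = 0.237 × 1190 = 282.03 m and 2√(Dt) = 2√(0.0244 × 1190) = 10.78 m.
Argument (x−vt)/(2√(Dt)) = (263 − 282.03)/10.78 = -1.765; ½·erfc(-1.765) = 0.9937.
C = 425 × 0.9937 = 422 mg/L.

422 mg/L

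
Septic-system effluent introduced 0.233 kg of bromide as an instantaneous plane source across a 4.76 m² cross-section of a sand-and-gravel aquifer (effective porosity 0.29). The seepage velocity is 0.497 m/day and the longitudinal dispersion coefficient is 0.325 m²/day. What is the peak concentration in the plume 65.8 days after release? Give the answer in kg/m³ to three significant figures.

The peak of an instantaneous 1D plume sits at x = vt; there the Gaussian factor is 1 and C_max = M/(n_e·A·√(4πDt)), where n_e·A is the pore area the mass is dissolved in.
√(4πDt) = √(4π × 0.325 × 65.8) = 16.39 m, so C_max = 0.233/(0.29 × 4.76 × 16.39) = 0.0103 kg/m³.

0.0103 kg/m³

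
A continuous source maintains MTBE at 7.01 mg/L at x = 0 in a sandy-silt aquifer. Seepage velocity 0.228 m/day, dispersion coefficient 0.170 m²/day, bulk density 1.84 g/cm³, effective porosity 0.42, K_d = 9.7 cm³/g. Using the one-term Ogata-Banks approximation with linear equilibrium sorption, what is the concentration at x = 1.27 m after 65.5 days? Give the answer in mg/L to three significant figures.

0.685 mg/L

Retardation factor R = 1 + ρ_b·K_d/n = 1 + 1.84 × 9.7/0.42 = 43.50.
Sorption retards both mechanisms: v_R = v/R = 0.005241 m/day, D_R = D/R = 0.003908 m²/day.
v_R·t = 0.005241 × 65.5 = 0.3432855 m; 2√(D_R t) = 1.012 m; argument = (1.27 − 0.3432855)/1.012 = 0.9157.
C = C₀ × ½·erfc(0.9157) = 7.01 × 0.09766 = 0.685 mg/L.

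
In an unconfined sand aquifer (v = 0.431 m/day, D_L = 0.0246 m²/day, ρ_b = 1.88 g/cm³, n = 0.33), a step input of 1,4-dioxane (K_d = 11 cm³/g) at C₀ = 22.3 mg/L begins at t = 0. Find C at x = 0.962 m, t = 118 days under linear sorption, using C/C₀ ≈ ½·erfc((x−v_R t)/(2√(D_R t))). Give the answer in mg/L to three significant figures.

Retardation factor R = 1 + ρ_b·K_d/n = 1 + 1.88 × 11/0.33 = 63.67.
Sorption retards both mechanisms: v_R = v/R = 0.006769 m/day, D_R = D/R = 0.0003864 m²/day.
v_R·t = 0.006769 × 118 = 0.798742 m; 2√(D_R t) = 0.4271 m; argument = (0.962 − 0.798742)/0.4271 = 0.3822.
C = C₀ × ½·erfc(0.3822) = 22.3 × 0.2944 = 6.57 mg/L.

6.57 mg/L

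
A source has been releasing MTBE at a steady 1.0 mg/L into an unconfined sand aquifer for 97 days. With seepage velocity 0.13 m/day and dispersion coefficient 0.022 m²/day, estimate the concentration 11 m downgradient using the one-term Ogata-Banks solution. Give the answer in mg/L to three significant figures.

For a continuous step input, C/C₀ ≈ ½·erfc((x−vt)/(2√(Dt))).
vt = 0.13 × 97 = 12.61 m and 2√(Dt) = 2√(0.022 × 97) = 2.922 m.
Argument (x−vt)/(2√(Dt)) = (11 − 12.61)/2.922 = -0.5510; ½·erfc(-0.5510) = 0.7821.
C = 1.0 × 0.7821 = 0.782 mg/L.

0.782 mg/L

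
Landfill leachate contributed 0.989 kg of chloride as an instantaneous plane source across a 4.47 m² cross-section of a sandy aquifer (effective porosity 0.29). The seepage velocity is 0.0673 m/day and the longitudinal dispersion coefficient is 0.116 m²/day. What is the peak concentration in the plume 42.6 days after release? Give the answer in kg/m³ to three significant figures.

0.0968 kg/m³

The peak of an instantaneous 1D plume sits at x = vt; there the Gaussian factor is 1 and C_max = M/(n_e·A·√(4πDt)), where n_e·A is the pore area the mass is dissolved in.
√(4πDt) = √(4π × 0.116 × 42.6) = 7.880 m, so C_max = 0.989/(0.29 × 4.47 × 7.880) = 0.0968 kg/m³.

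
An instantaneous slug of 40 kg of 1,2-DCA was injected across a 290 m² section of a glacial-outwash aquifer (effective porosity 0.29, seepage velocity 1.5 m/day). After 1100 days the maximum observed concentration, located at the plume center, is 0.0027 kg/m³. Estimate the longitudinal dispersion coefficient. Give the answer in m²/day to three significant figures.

2.24 m²/day

At the plume center C_max = M/(n_e·A·√(4πDt)), so D = M²/(4πt·(n_e·A·C_max)²).
n_e·A·C_max = 0.29 × 290 × 0.0027 = 0.2271 kg/m.
D = 40²/(4π × 1100 × 0.2271²) = 2.24 m²/day.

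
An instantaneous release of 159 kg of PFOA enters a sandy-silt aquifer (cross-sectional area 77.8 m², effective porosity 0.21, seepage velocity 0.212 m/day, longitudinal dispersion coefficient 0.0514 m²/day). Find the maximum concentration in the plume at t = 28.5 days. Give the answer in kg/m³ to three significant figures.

2.27 kg/m³

The peak of an instantaneous 1D plume sits at x = vt; there the Gaussian factor is 1 and C_max = M/(n_e·A·√(4πDt)), where n_e·A is the pore area the mass is dissolved in.
√(4πDt) = √(4π × 0.0514 × 28.5) = 4.291 m, so C_max = 159/(0.21 × 77.8 × 4.291) = 2.27 kg/m³.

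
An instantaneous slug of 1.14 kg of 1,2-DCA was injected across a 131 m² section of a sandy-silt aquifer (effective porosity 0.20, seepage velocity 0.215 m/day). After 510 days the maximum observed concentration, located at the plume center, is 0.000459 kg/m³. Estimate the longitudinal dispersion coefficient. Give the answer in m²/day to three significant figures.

At the plume center C_max = M/(n_e·A·√(4πDt)), so D = M²/(4πt·(n_e·A·C_max)²).
n_e·A·C_max = 0.20 × 131 × 0.000459 = 0.01203 kg/m.
D = 1.14²/(4π × 510 × 0.01203²) = 1.40 m²/day.

1.40 m²/day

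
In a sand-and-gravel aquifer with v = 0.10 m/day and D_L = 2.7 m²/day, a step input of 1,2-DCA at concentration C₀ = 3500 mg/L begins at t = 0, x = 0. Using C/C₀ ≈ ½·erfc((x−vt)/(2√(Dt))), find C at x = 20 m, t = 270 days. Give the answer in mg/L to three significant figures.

2000 mg/L

For a continuous step input, C/C₀ ≈ ½·erfc((x−vt)/(2√(Dt))).
vt = 0.10 × 270 = 27 m and 2√(Dt) = 2√(2.7 × 270) = 54.00 m.
Argument (x−vt)/(2√(Dt)) = (20 − 27)/54.00 = -0.1296; ½·erfc(-0.1296) = 0.5727.
C = 3500 × 0.5727 = 2000 mg/L.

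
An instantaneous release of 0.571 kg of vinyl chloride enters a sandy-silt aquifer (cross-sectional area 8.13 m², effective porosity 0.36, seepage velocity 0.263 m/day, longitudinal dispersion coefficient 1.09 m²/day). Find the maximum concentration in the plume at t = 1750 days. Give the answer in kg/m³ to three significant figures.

0.00126 kg/m³

The peak of an instantaneous 1D plume sits at x = vt; there the Gaussian factor is 1 and C_max = M/(n_e·A·√(4πDt)), where n_e·A is the pore area the mass is dissolved in.
√(4πDt) = √(4π × 1.09 × 1750) = 154.8 m, so C_max = 0.571/(0.36 × 8.13 × 154.8) = 0.00126 kg/m³.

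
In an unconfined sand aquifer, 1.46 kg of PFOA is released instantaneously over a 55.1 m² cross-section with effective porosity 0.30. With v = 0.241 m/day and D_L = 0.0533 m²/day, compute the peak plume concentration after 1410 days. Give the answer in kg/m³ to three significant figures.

The peak of an instantaneous 1D plume sits at x = vt; there the Gaussian factor is 1 and C_max = M/(n_e·A·√(4πDt)), where n_e·A is the pore area the mass is dissolved in.
√(4πDt) = √(4π × 0.0533 × 1410) = 30.73 m, so C_max = 1.46/(0.30 × 55.1 × 30.73) = 0.00287 kg/m³.

0.00287 kg/m³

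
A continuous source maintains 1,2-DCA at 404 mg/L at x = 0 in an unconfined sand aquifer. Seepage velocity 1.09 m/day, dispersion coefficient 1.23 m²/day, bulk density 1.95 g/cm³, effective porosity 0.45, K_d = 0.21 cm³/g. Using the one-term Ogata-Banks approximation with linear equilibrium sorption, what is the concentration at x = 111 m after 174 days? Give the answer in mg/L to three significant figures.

Retardation factor R = 1 + ρ_b·K_d/n = 1 + 1.95 × 0.21/0.45 = 1.910.
Sorption retards both mechanisms: v_R = v/R = 0.5707 m/day, D_R = D/R = 0.6440 m²/day.
v_R·t = 0.5707 × 174 = 99.3018 m; 2√(D_R t) = 21.17 m; argument = (111 − 99.3018)/21.17 = 0.5526.
C = C₀ × ½·erfc(0.5526) = 404 × 0.2173 = 87.8 mg/L.

87.8 mg/L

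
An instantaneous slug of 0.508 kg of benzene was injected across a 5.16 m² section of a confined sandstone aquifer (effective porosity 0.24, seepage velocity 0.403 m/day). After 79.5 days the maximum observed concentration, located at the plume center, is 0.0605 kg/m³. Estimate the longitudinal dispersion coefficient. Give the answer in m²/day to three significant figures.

0.0460 m²/day

At the plume center C_max = M/(n_e·A·√(4πDt)), so D = M²/(4πt·(n_e·A·C_max)²).
n_e·A·C_max = 0.24 × 5.16 × 0.0605 = 0.07492 kg/m.
D = 0.508²/(4π × 79.5 × 0.07492²) = 0.0460 m²/day.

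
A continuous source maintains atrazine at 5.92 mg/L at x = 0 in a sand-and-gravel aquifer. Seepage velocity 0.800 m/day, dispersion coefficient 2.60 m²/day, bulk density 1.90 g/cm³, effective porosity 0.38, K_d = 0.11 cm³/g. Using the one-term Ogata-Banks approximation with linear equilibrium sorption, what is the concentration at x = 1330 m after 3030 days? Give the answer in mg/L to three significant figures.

Retardation factor R = 1 + ρ_b·K_d/n = 1 + 1.90 × 0.11/0.38 = 1.550.
Sorption retards both mechanisms: v_R = v/R = 0.5161 m/day, D_R = D/R = 1.677 m²/day.
v_R·t = 0.5161 × 3030 = 1563.783 m; 2√(D_R t) = 142.6 m; argument = (1330 − 1563.783)/142.6 = -1.639.
C = C₀ × ½·erfc(-1.639) = 5.92 × 0.9898 = 5.86 mg/L.

5.86 mg/L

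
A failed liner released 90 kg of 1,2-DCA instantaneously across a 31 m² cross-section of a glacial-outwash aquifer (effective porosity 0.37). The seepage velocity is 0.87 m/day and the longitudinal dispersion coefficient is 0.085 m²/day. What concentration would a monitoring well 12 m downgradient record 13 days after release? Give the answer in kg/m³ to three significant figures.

1.89 kg/m³

For an instantaneous plane source, C(x,t) = M/(n_e·A·√(4πDt)) · exp(−(x−vt)²/(4Dt)), with n_e·A the pore (flow) area.
Plume center vt = 0.87 × 13 = 11.31 m, so the well at 12 m is 0.69 m downgradient of the peak.
√(4πDt) = 3.726 m, giving peak height M/(n_e·A·√(4πDt)) = 90/(0.37 × 31 × 3.726) = 2.106 kg/m³.
(x−vt)²/(4Dt) = (0.69)²/(4 × 0.085 × 13) = 0.1077; exp(−0.1077) = 0.8979.
C = 2.106 × 0.8979 = 1.89 kg/m³.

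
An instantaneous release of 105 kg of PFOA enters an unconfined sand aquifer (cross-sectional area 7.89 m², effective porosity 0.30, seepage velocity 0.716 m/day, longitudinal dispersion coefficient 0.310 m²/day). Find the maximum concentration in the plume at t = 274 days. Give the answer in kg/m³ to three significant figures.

The peak of an instantaneous 1D plume sits at x = vt; there the Gaussian factor is 1 and C_max = M/(n_e·A·√(4πDt)), where n_e·A is the pore area the mass is dissolved in.
√(4πDt) = √(4π × 0.310 × 274) = 32.67 m, so C_max = 105/(0.30 × 7.89 × 32.67) = 1.36 kg/m³.

1.36 kg/m³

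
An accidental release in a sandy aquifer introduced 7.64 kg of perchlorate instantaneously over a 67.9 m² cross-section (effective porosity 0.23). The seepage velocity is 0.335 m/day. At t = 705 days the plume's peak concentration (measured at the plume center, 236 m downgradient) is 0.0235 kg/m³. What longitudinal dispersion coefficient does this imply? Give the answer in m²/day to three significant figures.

At the plume center C_max = M/(n_e·A·√(4πDt)), so D = M²/(4πt·(n_e·A·C_max)²).
n_e·A·C_max = 0.23 × 67.9 × 0.0235 = 0.3670 kg/m.
D = 7.64²/(4π × 705 × 0.3670²) = 0.0489 m²/day.

0.0489 m²/day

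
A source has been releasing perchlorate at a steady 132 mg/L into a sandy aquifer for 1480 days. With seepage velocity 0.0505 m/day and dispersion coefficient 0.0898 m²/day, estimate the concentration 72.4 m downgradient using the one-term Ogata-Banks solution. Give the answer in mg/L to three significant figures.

For a continuous step input, C/C₀ ≈ ½·erfc((x−vt)/(2√(Dt))).
vt = 0.0505 × 1480 = 74.74 m and 2√(Dt) = 2√(0.0898 × 1480) = 23.06 m.
Argument (x−vt)/(2√(Dt)) = (72.4 − 74.74)/23.06 = -0.1015; ½·erfc(-0.1015) = 0.5571.
C = 132 × 0.5571 = 73.5 mg/L.

73.5 mg/L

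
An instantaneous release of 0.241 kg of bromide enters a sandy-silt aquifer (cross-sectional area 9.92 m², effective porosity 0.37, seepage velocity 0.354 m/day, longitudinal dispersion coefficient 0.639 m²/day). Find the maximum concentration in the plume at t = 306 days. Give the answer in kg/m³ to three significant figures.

0.00132 kg/m³

The peak of an instantaneous 1D plume sits at x = vt; there the Gaussian factor is 1 and C_max = M/(n_e·A·√(4πDt)), where n_e·A is the pore area the mass is dissolved in.
√(4πDt) = √(4π × 0.639 × 306) = 49.57 m, so C_max = 0.241/(0.37 × 9.92 × 49.57) = 0.00132 kg/m³.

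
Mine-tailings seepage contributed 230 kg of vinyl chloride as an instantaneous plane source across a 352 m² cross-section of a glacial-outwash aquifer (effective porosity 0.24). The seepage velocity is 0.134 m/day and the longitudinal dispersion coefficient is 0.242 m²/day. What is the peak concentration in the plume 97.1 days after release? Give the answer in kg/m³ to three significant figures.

The peak of an instantaneous 1D plume sits at x = vt; there the Gaussian factor is 1 and C_max = M/(n_e·A·√(4πDt)), where n_e·A is the pore area the mass is dissolved in.
√(4πDt) = √(4π × 0.242 × 97.1) = 17.18 m, so C_max = 230/(0.24 × 352 × 17.18) = 0.158 kg/m³.

0.158 kg/m³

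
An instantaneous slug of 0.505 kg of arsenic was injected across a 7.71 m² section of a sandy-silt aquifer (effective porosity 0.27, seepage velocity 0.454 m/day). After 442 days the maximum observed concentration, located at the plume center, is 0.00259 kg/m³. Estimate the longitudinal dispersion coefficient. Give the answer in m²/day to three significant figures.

At the plume center C_max = M/(n_e·A·√(4πDt)), so D = M²/(4πt·(n_e·A·C_max)²).
n_e·A·C_max = 0.27 × 7.71 × 0.00259 = 0.005392 kg/m.
D = 0.505²/(4π × 442 × 0.005392²) = 1.58 m²/day.

1.58 m²/day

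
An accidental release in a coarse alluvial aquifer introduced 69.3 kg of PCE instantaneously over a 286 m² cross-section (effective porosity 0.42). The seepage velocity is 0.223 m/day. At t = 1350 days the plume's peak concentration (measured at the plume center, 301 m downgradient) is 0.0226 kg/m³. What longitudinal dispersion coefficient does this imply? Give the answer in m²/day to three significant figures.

At the plume center C_max = M/(n_e·A·√(4πDt)), so D = M²/(4πt·(n_e·A·C_max)²).
n_e·A·C_max = 0.42 × 286 × 0.0226 = 2.715 kg/m.
D = 69.3²/(4π × 1350 × 2.715²) = 0.0384 m²/day.

0.0384 m²/day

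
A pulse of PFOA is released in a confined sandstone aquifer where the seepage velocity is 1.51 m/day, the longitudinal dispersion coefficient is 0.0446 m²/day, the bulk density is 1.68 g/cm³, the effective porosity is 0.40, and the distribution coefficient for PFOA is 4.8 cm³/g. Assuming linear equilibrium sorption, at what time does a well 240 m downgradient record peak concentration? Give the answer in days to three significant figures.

3360 days

Retardation factor R = 1 + ρ_b·K_d/n = 1 + 1.68 × 4.8/0.40 = 21.16.
Sorption retards both mechanisms: v_R = v/R = 0.07136 m/day, D_R = D/R = 0.002108 m²/day.
Peak time from v_R²t² + 2D_R t − x² = 0: t = (√(D_R² + v_R²x²) − D_R)/v_R².
√(D_R² + v_R²x²) = √(0.002108² + 0.07136² × 240²) = 17.13; v_R² = 0.005092.
t = (17.13 − 0.002108)/0.005092 = 3360 days.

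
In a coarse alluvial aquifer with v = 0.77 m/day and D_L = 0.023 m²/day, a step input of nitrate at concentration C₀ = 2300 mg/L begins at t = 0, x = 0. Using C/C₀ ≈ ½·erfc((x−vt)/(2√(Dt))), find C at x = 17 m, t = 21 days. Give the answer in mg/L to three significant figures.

458 mg/L

For a continuous step input, C/C₀ ≈ ½·erfc((x−vt)/(2√(Dt))).
vt = 0.77 × 21 = 16.17 m and 2√(Dt) = 2√(0.023 × 21) = 1.390 m.
Argument (x−vt)/(2√(Dt)) = (17 − 16.17)/1.390 = 0.5971; ½·erfc(0.5971) = 0.1992.
C = 2300 × 0.1992 = 458 mg/L.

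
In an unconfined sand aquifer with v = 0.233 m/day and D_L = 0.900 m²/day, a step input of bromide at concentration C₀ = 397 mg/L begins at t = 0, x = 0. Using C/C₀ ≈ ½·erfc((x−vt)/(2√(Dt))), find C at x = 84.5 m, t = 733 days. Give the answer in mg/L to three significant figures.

394 mg/L

For a continuous step input, C/C₀ ≈ ½·erfc((x−vt)/(2√(Dt))).
vt = 0.233 × 733 = 170.789 m and 2√(Dt) = 2√(0.900 × 733) = 51.37 m.
Argument (x−vt)/(2√(Dt)) = (84.5 − 170.789)/51.37 = -1.680; ½·erfc(-1.680) = 0.9912.
C = 397 × 0.9912 = 394 mg/L.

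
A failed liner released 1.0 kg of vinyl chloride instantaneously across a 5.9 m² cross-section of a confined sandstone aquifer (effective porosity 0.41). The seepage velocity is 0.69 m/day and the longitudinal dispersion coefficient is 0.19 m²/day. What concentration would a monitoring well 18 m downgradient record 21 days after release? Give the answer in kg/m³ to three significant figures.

0.0270 kg/m³

For an instantaneous plane source, C(x,t) = M/(n_e·A·√(4πDt)) · exp(−(x−vt)²/(4Dt)), with n_e·A the pore (flow) area.
Plume center vt = 0.69 × 21 = 14.49 m, so the well at 18 m is 3.51 m downgradient of the peak.
√(4πDt) = 7.081 m, giving peak height M/(n_e·A·√(4πDt)) = 1.0/(0.41 × 5.9 × 7.081) = 0.05838 kg/m³.
(x−vt)²/(4Dt) = (3.51)²/(4 × 0.19 × 21) = 0.7719; exp(−0.7719) = 0.4621.
C = 0.05838 × 0.4621 = 0.0270 kg/m³.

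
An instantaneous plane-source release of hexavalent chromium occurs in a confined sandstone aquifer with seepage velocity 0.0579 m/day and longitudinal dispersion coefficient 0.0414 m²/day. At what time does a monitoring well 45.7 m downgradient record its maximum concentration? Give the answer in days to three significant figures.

For the 1D instantaneous-source solution, setting ∂C/∂t = 0 at fixed x gives v²t² + 2Dt − x² = 0, so t = (√(D² + v²x²) − D)/v².
√(D² + v²x²) = √(0.0414² + 0.0579² × 45.7²) = 2.646; v² = 0.00335241.
t = (2.646 − 0.0414)/0.00335241 = 777 days (vs. the pure-advection estimate x/v = 789 d).

777 days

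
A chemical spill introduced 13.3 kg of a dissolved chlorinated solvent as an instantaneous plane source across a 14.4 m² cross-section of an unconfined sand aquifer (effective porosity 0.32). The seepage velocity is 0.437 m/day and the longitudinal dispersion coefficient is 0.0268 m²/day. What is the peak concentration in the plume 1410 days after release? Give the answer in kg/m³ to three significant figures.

0.132 kg/m³

The peak of an instantaneous 1D plume sits at x = vt; there the Gaussian factor is 1 and C_max = M/(n_e·A·√(4πDt)), where n_e·A is the pore area the mass is dissolved in.
√(4πDt) = √(4π × 0.0268 × 1410) = 21.79 m, so C_max = 13.3/(0.32 × 14.4 × 21.79) = 0.132 kg/m³.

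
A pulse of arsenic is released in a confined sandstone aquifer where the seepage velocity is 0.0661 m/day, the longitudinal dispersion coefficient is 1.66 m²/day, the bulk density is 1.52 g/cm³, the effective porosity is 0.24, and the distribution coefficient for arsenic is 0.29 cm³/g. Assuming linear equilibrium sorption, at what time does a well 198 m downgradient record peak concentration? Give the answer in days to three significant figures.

7490 days

Retardation factor R = 1 + ρ_b·K_d/n = 1 + 1.52 × 0.29/0.24 = 2.837.
Sorption retards both mechanisms: v_R = v/R = 0.02330 m/day, D_R = D/R = 0.5851 m²/day.
Peak time from v_R²t² + 2D_R t − x² = 0: t = (√(D_R² + v_R²x²) − D_R)/v_R².
√(D_R² + v_R²x²) = √(0.5851² + 0.02330² × 198²) = 4.650; v_R² = 0.0005429.
t = (4.650 − 0.5851)/0.0005429 = 7490 days.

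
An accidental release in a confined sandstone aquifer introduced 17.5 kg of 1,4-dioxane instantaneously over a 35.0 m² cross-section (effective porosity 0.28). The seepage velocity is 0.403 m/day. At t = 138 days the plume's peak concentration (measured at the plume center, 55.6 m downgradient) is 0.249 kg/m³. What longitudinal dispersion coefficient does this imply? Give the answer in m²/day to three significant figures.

0.0297 m²/day

At the plume center C_max = M/(n_e·A·√(4πDt)), so D = M²/(4πt·(n_e·A·C_max)²).
n_e·A·C_max = 0.28 × 35.0 × 0.249 = 2.440 kg/m.
D = 17.5²/(4π × 138 × 2.440²) = 0.0297 m²/day.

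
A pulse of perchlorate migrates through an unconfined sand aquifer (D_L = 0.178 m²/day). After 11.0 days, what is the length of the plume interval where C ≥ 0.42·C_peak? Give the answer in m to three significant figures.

The plume is Gaussian with σ = √(2Dt) = √(2 × 0.178 × 11.0) = 1.979 m.
C/C_peak = exp(−Δx²/(2σ²)) = 0.42 ⇒ Δx = σ·√(−2 ln 0.42) = 1.979 × 1.317 = 2.606 m.
Width = 2Δx = 5.21 m.

5.21 m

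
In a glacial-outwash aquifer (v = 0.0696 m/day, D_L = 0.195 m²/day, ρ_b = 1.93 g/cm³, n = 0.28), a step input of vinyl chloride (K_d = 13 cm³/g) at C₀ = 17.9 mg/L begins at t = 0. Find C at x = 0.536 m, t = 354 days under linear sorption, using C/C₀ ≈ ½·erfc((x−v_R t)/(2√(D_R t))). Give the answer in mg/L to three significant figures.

Retardation factor R = 1 + ρ_b·K_d/n = 1 + 1.93 × 13/0.28 = 90.61.
Sorption retards both mechanisms: v_R = v/R = 0.0007681 m/day, D_R = D/R = 0.002152 m²/day.
v_R·t = 0.0007681 × 354 = 0.2719074 m; 2√(D_R t) = 1.746 m; argument = (0.536 − 0.2719074)/1.746 = 0.1513.
C = C₀ × ½·erfc(0.1513) = 17.9 × 0.4153 = 7.43 mg/L.

7.43 mg/L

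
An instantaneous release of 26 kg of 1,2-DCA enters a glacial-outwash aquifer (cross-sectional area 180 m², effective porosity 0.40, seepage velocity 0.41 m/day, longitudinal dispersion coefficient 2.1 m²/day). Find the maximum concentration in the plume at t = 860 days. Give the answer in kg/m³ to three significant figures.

The peak of an instantaneous 1D plume sits at x = vt; there the Gaussian factor is 1 and C_max = M/(n_e·A·√(4πDt)), where n_e·A is the pore area the mass is dissolved in.
√(4πDt) = √(4π × 2.1 × 860) = 150.6 m, so C_max = 26/(0.40 × 180 × 150.6) = 0.00240 kg/m³.

0.00240 kg/m³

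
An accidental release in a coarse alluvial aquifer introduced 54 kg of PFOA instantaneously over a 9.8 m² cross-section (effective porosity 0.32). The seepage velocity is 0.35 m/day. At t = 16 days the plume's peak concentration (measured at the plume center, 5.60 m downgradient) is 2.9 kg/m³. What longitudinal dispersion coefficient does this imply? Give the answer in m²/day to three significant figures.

0.175 m²/day

At the plume center C_max = M/(n_e·A·√(4πDt)), so D = M²/(4πt·(n_e·A·C_max)²).
n_e·A·C_max = 0.32 × 9.8 × 2.9 = 9.094 kg/m.
D = 54²/(4π × 16 × 9.094²) = 0.175 m²/day.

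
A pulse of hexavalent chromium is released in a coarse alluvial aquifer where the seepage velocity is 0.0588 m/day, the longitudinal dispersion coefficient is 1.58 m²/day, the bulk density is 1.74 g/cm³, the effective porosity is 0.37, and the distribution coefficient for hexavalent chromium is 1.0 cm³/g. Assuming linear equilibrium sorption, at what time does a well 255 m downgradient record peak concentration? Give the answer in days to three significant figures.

22300 days

Retardation factor R = 1 + ρ_b·K_d/n = 1 + 1.74 × 1.0/0.37 = 5.703.
Sorption retards both mechanisms: v_R = v/R = 0.01031 m/day, D_R = D/R = 0.2770 m²/day.
Peak time from v_R²t² + 2D_R t − x² = 0: t = (√(D_R² + v_R²x²) − D_R)/v_R².
√(D_R² + v_R²x²) = √(0.2770² + 0.01031² × 255²) = 2.644; v_R² = 0.0001063.
t = (2.644 − 0.2770)/0.0001063 = 22300 days.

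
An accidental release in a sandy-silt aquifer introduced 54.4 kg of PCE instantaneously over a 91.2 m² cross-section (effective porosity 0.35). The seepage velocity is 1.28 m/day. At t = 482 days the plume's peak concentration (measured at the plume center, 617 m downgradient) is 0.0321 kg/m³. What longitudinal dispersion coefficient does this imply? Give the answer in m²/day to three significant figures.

At the plume center C_max = M/(n_e·A·√(4πDt)), so D = M²/(4πt·(n_e·A·C_max)²).
n_e·A·C_max = 0.35 × 91.2 × 0.0321 = 1.025 kg/m.
D = 54.4²/(4π × 482 × 1.025²) = 0.465 m²/day.

0.465 m²/day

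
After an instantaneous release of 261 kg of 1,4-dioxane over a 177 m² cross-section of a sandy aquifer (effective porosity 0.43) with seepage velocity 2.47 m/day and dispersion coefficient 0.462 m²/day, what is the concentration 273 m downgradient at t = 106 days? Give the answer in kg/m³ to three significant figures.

0.0730 kg/m³

For an instantaneous plane source, C(x,t) = M/(n_e·A·√(4πDt)) · exp(−(x−vt)²/(4Dt)), with n_e·A the pore (flow) area.
Plume center vt = 2.47 × 106 = 261.82 m, so the well at 273 m is 11.18 m downgradient of the peak.
√(4πDt) = 24.81 m, giving peak height M/(n_e·A·√(4πDt)) = 261/(0.43 × 177 × 24.81) = 0.1382 kg/m³.
(x−vt)²/(4Dt) = (11.18)²/(4 × 0.462 × 106) = 0.6381; exp(−0.6381) = 0.5283.
C = 0.1382 × 0.5283 = 0.0730 kg/m³.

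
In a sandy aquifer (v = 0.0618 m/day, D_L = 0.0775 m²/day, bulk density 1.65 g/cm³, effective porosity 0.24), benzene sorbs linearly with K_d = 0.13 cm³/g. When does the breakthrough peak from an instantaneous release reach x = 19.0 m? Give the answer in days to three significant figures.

Retardation factor R = 1 + ρ_b·K_d/n = 1 + 1.65 × 0.13/0.24 = 1.894.
Sorption retards both mechanisms: v_R = v/R = 0.03263 m/day, D_R = D/R = 0.04092 m²/day.
Peak time from v_R²t² + 2D_R t − x² = 0: t = (√(D_R² + v_R²x²) − D_R)/v_R².
√(D_R² + v_R²x²) = √(0.04092² + 0.03263² × 19.0²) = 0.6213; v_R² = 0.001065.
t = (0.6213 − 0.04092)/0.001065 = 545 days.

545 days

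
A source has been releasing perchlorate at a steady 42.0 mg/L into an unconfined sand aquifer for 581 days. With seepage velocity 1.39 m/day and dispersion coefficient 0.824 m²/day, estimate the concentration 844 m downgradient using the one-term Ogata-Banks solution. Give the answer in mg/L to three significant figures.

For a continuous step input, C/C₀ ≈ ½·erfc((x−vt)/(2√(Dt))).
vt = 1.39 × 581 = 807.59 m and 2√(Dt) = 2√(0.824 × 581) = 43.76 m.
Argument (x−vt)/(2√(Dt)) = (844 − 807.59)/43.76 = 0.8320; ½·erfc(0.8320) = 0.1197.
C = 42.0 × 0.1197 = 5.03 mg/L.

5.03 mg/L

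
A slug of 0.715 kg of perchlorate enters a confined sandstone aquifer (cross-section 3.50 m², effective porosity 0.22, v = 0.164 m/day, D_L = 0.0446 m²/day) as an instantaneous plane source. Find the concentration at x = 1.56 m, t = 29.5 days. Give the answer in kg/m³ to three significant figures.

For an instantaneous plane source, C(x,t) = M/(n_e·A·√(4πDt)) · exp(−(x−vt)²/(4Dt)), with n_e·A the pore (flow) area.
Plume center vt = 0.164 × 29.5 = 4.838 m, so the well at 1.56 m is 3.278 m upgradient of the peak.
√(4πDt) = 4.066 m, giving peak height M/(n_e·A·√(4πDt)) = 0.715/(0.22 × 3.50 × 4.066) = 0.2284 kg/m³.
(x−vt)²/(4Dt) = (-3.278)²/(4 × 0.0446 × 29.5) = 2.042; exp(−2.042) = 0.1298.
C = 0.2284 × 0.1298 = 0.0296 kg/m³.

0.0296 kg/m³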